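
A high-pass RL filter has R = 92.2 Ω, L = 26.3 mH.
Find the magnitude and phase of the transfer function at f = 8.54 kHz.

Step 1 — Angular frequency: ω = 2π·8540 = 5.366e+04 rad/s.
Step 2 — Transfer function: H(jω) = jωL/(R + jωL).
Step 3 — Numerator jωL = j·1411; denominator R + jωL = 92.2 + j1411.
Step 4 — H = 0.9957 + j0.06506.
Step 5 — Magnitude: |H| = 0.9979 (-0.0 dB); phase: φ = 3.7°.

|H| = 0.9979 (-0.0 dB), φ = 3.7°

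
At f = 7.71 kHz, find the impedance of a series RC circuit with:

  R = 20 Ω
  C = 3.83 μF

Step 1 — Angular frequency: ω = 2π·f = 2π·7710 = 4.844e+04 rad/s.
Step 2 — Component impedances:
  R: Z = R = 20 Ω
  C: Z = 1/(jωC) = -j/(ω·C) = 0 - j5.39 Ω
Step 3 — Series combination: Z_total = R + C = 20 - j5.39 Ω = 20.71∠-15.1° Ω.

Z = 20 - j5.39 Ω = 20.71∠-15.1° Ω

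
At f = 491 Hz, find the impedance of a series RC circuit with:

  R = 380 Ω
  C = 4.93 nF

Step 1 — Angular frequency: ω = 2π·f = 2π·491 = 3085 rad/s.
Step 2 — Component impedances:
  R: Z = R = 380 Ω
  C: Z = 1/(jωC) = -j/(ω·C) = 0 - j6.575e+04 Ω
Step 3 — Series combination: Z_total = R + C = 380 - j6.575e+04 Ω = 6.575e+04∠-89.7° Ω.

Z = 380 - j6.575e+04 Ω = 6.575e+04∠-89.7° Ω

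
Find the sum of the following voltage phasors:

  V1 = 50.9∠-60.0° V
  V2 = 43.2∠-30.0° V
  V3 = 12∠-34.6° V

Step 1 — Convert each phasor to rectangular form:
  V1 = 50.9·(cos(-60.0°) + j·sin(-60.0°)) = 25.45 - j44.08 V
  V2 = 43.2·(cos(-30.0°) + j·sin(-30.0°)) = 37.41 - j21.6 V
  V3 = 12·(cos(-34.6°) + j·sin(-34.6°)) = 9.878 - j6.814 V
Step 2 — Sum components: V_total = 72.74 - j72.49 V.
Step 3 — Convert to polar: |V_total| = 102.7 V, ∠V_total = -44.9°.

V_total = 102.7∠-44.9° V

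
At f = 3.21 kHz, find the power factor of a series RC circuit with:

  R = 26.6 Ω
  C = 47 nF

Step 1 — Angular frequency: ω = 2π·f = 2π·3210 = 2.017e+04 rad/s.
Step 2 — Component impedances:
  R: Z = R = 26.6 Ω
  C: Z = 1/(jωC) = -j/(ω·C) = 0 - j1055 Ω
Step 3 — Series combination: Z_total = R + C = 26.6 - j1055 Ω = 1055∠-88.6° Ω.
Step 4 — Power factor: PF = cos(φ) = Re(Z)/|Z| = 26.6/1055 = 0.02521.
Step 5 — Type: Im(Z) = -1055 ⇒ leading (phase φ = -88.6°).

PF = 0.02521 (leading, φ = -88.6°)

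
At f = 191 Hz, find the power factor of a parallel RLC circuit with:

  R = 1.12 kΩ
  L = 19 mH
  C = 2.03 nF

Step 1 — Angular frequency: ω = 2π·f = 2π·191 = 1200 rad/s.
Step 2 — Component impedances:
  R: Z = R = 1120 Ω
  L: Z = jωL = j·1200·0.019 = 0 + j22.8 Ω
  C: Z = 1/(jωC) = -j/(ω·C) = 0 - j4.105e+05 Ω
Step 3 — Parallel combination: 1/Z_total = 1/R + 1/L + 1/C; Z_total = 0.4641 + j22.79 Ω = 22.8∠88.8° Ω.
Step 4 — Power factor: PF = cos(φ) = Re(Z)/|Z| = 0.4641/22.8 = 0.02036.
Step 5 — Type: Im(Z) = 22.79 ⇒ lagging (phase φ = 88.8°).

PF = 0.02036 (lagging, φ = 88.8°)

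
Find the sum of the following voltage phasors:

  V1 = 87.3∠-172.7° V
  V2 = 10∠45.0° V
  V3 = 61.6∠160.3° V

Step 1 — Convert each phasor to rectangular form:
  V1 = 87.3·(cos(-172.7°) + j·sin(-172.7°)) = -86.59 - j11.09 V
  V2 = 10·(cos(45.0°) + j·sin(45.0°)) = 7.071 + j7.071 V
  V3 = 61.6·(cos(160.3°) + j·sin(160.3°)) = -57.99 + j20.77 V
Step 2 — Sum components: V_total = -137.5 + j16.74 V.
Step 3 — Convert to polar: |V_total| = 138.5 V, ∠V_total = 173.1°.

V_total = 138.5∠173.1° V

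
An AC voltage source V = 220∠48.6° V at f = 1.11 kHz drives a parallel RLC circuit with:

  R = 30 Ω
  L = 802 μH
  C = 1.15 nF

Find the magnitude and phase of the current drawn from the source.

Step 1 — Angular frequency: ω = 2π·f = 2π·1110 = 6974 rad/s.
Step 2 — Component impedances:
  R: Z = R = 30 Ω
  L: Z = jωL = j·6974·0.000802 = 0 + j5.593 Ω
  C: Z = 1/(jωC) = -j/(ω·C) = 0 - j1.247e+05 Ω
Step 3 — Parallel combination: 1/Z_total = 1/R + 1/L + 1/C; Z_total = 1.008 + j5.406 Ω = 5.499∠79.4° Ω.
Step 4 — Source phasor: V = 220∠48.6° V = 145.5 + j165 V.
Step 5 — Ohm's law: I = V / Z_total = (145.5 + j165) / (1.008 + j5.406) = 34.35 - j20.51 A.
Step 6 — Convert to polar: |I| = 40.01 A, ∠I = -30.8°.

I = 40.01∠-30.8° A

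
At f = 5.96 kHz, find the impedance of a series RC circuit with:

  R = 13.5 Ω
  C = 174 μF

Step 1 — Angular frequency: ω = 2π·f = 2π·5960 = 3.745e+04 rad/s.
Step 2 — Component impedances:
  R: Z = R = 13.5 Ω
  C: Z = 1/(jωC) = -j/(ω·C) = 0 - j0.1535 Ω
Step 3 — Series combination: Z_total = R + C = 13.5 - j0.1535 Ω = 13.5∠-0.7° Ω.

Z = 13.5 - j0.1535 Ω = 13.5∠-0.7° Ω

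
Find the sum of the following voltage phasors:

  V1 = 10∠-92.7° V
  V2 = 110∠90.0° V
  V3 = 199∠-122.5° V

Step 1 — Convert each phasor to rectangular form:
  V1 = 10·(cos(-92.7°) + j·sin(-92.7°)) = -0.4711 - j9.989 V
  V2 = 110·(cos(90.0°) + j·sin(90.0°)) = 0 + j110 V
  V3 = 199·(cos(-122.5°) + j·sin(-122.5°)) = -106.9 - j167.8 V
Step 2 — Sum components: V_total = -107.4 - j67.82 V.
Step 3 — Convert to polar: |V_total| = 127 V, ∠V_total = -147.7°.

V_total = 127∠-147.7° V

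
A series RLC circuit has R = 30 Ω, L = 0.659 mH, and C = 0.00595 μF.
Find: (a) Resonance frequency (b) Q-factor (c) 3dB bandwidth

Step 1 — Resonance condition Im(Z)=0 gives ω₀ = 1/√(LC).
Step 2 — ω₀ = 1/√(0.000659·5.95e-09) = 5.05e+05 rad/s.
Step 3 — f₀ = ω₀/(2π) = 8.037e+04 Hz.
Step 4 — Series Q: Q = ω₀L/R = 5.05e+05·0.000659/30 = 11.09.
Step 5 — 3dB bandwidth: Δω = ω₀/Q = 4.552e+04 rad/s; BW = Δω/(2π) = 7245 Hz.

(a) f₀ = 8.037e+04 Hz  (b) Q = 11.09  (c) BW = 7245 Hz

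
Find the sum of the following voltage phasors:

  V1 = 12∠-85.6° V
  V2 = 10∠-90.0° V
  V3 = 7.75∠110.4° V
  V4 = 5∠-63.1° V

Step 1 — Convert each phasor to rectangular form:
  V1 = 12·(cos(-85.6°) + j·sin(-85.6°)) = 0.9206 - j11.96 V
  V2 = 10·(cos(-90.0°) + j·sin(-90.0°)) = 0 - j10 V
  V3 = 7.75·(cos(110.4°) + j·sin(110.4°)) = -2.701 + j7.264 V
  V4 = 5·(cos(-63.1°) + j·sin(-63.1°)) = 2.262 - j4.459 V
Step 2 — Sum components: V_total = 0.4814 - j19.16 V.
Step 3 — Convert to polar: |V_total| = 19.17 V, ∠V_total = -88.6°.

V_total = 19.17∠-88.6° V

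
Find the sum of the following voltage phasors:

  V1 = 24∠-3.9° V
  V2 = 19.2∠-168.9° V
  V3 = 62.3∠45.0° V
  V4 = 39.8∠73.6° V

Step 1 — Convert each phasor to rectangular form:
  V1 = 24·(cos(-3.9°) + j·sin(-3.9°)) = 23.94 - j1.632 V
  V2 = 19.2·(cos(-168.9°) + j·sin(-168.9°)) = -18.84 - j3.696 V
  V3 = 62.3·(cos(45.0°) + j·sin(45.0°)) = 44.05 + j44.05 V
  V4 = 39.8·(cos(73.6°) + j·sin(73.6°)) = 11.24 + j38.18 V
Step 2 — Sum components: V_total = 60.39 + j76.9 V.
Step 3 — Convert to polar: |V_total| = 97.78 V, ∠V_total = 51.9°.

V_total = 97.78∠51.9° V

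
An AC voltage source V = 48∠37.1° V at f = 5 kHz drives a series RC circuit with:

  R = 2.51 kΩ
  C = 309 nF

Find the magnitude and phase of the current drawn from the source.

Step 1 — Angular frequency: ω = 2π·f = 2π·5000 = 3.142e+04 rad/s.
Step 2 — Component impedances:
  R: Z = R = 2510 Ω
  C: Z = 1/(jωC) = -j/(ω·C) = 0 - j103 Ω
Step 3 — Series combination: Z_total = R + C = 2510 - j103 Ω = 2512∠-2.4° Ω.
Step 4 — Source phasor: V = 48∠37.1° V = 38.28 + j28.95 V.
Step 5 — Ohm's law: I = V / Z_total = (38.28 + j28.95) / (2510 - j103) = 0.01475 + j0.01214 A.
Step 6 — Convert to polar: |I| = 0.01911 A, ∠I = 39.5°.

I = 0.01911∠39.5° A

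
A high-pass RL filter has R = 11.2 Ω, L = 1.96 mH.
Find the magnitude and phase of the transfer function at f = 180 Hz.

Step 1 — Angular frequency: ω = 2π·180 = 1131 rad/s.
Step 2 — Transfer function: H(jω) = jωL/(R + jωL).
Step 3 — Numerator jωL = j·2.217; denominator R + jωL = 11.2 + j2.217.
Step 4 — H = 0.0377 + j0.1905.
Step 5 — Magnitude: |H| = 0.1942 (-14.2 dB); phase: φ = 78.8°.

|H| = 0.1942 (-14.2 dB), φ = 78.8°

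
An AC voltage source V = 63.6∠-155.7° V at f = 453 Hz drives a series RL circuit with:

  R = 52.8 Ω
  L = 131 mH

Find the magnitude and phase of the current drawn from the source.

Step 1 — Angular frequency: ω = 2π·f = 2π·453 = 2846 rad/s.
Step 2 — Component impedances:
  R: Z = R = 52.8 Ω
  L: Z = jωL = j·2846·0.131 = 0 + j372.9 Ω
Step 3 — Series combination: Z_total = R + L = 52.8 + j372.9 Ω = 376.6∠81.9° Ω.
Step 4 — Source phasor: V = 63.6∠-155.7° V = -57.97 - j26.17 V.
Step 5 — Ohm's law: I = V / Z_total = (-57.97 - j26.17) / (52.8 + j372.9) = -0.09039 + j0.1427 A.
Step 6 — Convert to polar: |I| = 0.1689 A, ∠I = 122.4°.

I = 0.1689∠122.4° A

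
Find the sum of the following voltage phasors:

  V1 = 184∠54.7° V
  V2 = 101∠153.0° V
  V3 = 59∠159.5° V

Step 1 — Convert each phasor to rectangular form:
  V1 = 184·(cos(54.7°) + j·sin(54.7°)) = 106.3 + j150.2 V
  V2 = 101·(cos(153.0°) + j·sin(153.0°)) = -89.99 + j45.85 V
  V3 = 59·(cos(159.5°) + j·sin(159.5°)) = -55.26 + j20.66 V
Step 2 — Sum components: V_total = -38.93 + j216.7 V.
Step 3 — Convert to polar: |V_total| = 220.2 V, ∠V_total = 100.2°.

V_total = 220.2∠100.2° V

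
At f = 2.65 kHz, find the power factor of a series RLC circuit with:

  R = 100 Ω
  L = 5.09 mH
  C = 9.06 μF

Step 1 — Angular frequency: ω = 2π·f = 2π·2650 = 1.665e+04 rad/s.
Step 2 — Component impedances:
  R: Z = R = 100 Ω
  L: Z = jωL = j·1.665e+04·0.00509 = 0 + j84.75 Ω
  C: Z = 1/(jωC) = -j/(ω·C) = 0 - j6.629 Ω
Step 3 — Series combination: Z_total = R + L + C = 100 + j78.12 Ω = 126.9∠38.0° Ω.
Step 4 — Power factor: PF = cos(φ) = Re(Z)/|Z| = 100/126.9 = 0.788.
Step 5 — Type: Im(Z) = 78.12 ⇒ lagging (phase φ = 38.0°).

PF = 0.788 (lagging, φ = 38.0°)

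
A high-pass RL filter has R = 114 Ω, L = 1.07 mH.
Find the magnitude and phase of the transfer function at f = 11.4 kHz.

Step 1 — Angular frequency: ω = 2π·1.14e+04 = 7.163e+04 rad/s.
Step 2 — Transfer function: H(jω) = jωL/(R + jωL).
Step 3 — Numerator jωL = j·76.64; denominator R + jωL = 114 + j76.64.
Step 4 — H = 0.3113 + j0.463.
Step 5 — Magnitude: |H| = 0.5579 (-5.1 dB); phase: φ = 56.1°.

|H| = 0.5579 (-5.1 dB), φ = 56.1°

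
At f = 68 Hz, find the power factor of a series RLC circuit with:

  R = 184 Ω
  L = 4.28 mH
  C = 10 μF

Step 1 — Angular frequency: ω = 2π·f = 2π·68 = 427.3 rad/s.
Step 2 — Component impedances:
  R: Z = R = 184 Ω
  L: Z = jωL = j·427.3·0.00428 = 0 + j1.829 Ω
  C: Z = 1/(jωC) = -j/(ω·C) = 0 - j234.1 Ω
Step 3 — Series combination: Z_total = R + L + C = 184 - j232.2 Ω = 296.3∠-51.6° Ω.
Step 4 — Power factor: PF = cos(φ) = Re(Z)/|Z| = 184/296.3 = 0.621.
Step 5 — Type: Im(Z) = -232.2 ⇒ leading (phase φ = -51.6°).

PF = 0.621 (leading, φ = -51.6°)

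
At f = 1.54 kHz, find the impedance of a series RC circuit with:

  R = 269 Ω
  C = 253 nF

Step 1 — Angular frequency: ω = 2π·f = 2π·1540 = 9676 rad/s.
Step 2 — Component impedances:
  R: Z = R = 269 Ω
  C: Z = 1/(jωC) = -j/(ω·C) = 0 - j408.5 Ω
Step 3 — Series combination: Z_total = R + C = 269 - j408.5 Ω = 489.1∠-56.6° Ω.

Z = 269 - j408.5 Ω = 489.1∠-56.6° Ω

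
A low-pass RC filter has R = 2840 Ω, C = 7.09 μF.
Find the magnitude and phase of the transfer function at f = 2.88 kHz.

Step 1 — Angular frequency: ω = 2π·2880 = 1.81e+04 rad/s.
Step 2 — Transfer function: H(jω) = 1/(1 + jωRC).
Step 3 — Denominator: 1 + jωRC = 1 + j·1.81e+04·2840·7.09e-06 = 1 + j364.4.
Step 4 — H = 7.532e-06 - j0.002744.
Step 5 — Magnitude: |H| = 0.002744 (-51.2 dB); phase: φ = -89.8°.

|H| = 0.002744 (-51.2 dB), φ = -89.8°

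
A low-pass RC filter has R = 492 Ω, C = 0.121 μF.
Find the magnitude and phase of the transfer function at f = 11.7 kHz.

Step 1 — Angular frequency: ω = 2π·1.17e+04 = 7.351e+04 rad/s.
Step 2 — Transfer function: H(jω) = 1/(1 + jωRC).
Step 3 — Denominator: 1 + jωRC = 1 + j·7.351e+04·492·1.21e-07 = 1 + j4.376.
Step 4 — H = 0.04962 - j0.2172.
Step 5 — Magnitude: |H| = 0.2228 (-13.0 dB); phase: φ = -77.1°.

|H| = 0.2228 (-13.0 dB), φ = -77.1°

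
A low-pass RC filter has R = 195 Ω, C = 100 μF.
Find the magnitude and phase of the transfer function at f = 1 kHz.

Step 1 — Angular frequency: ω = 2π·1000 = 6283 rad/s.
Step 2 — Transfer function: H(jω) = 1/(1 + jωRC).
Step 3 — Denominator: 1 + jωRC = 1 + j·6283·195·0.0001 = 1 + j122.5.
Step 4 — H = 6.661e-05 - j0.008161.
Step 5 — Magnitude: |H| = 0.008162 (-41.8 dB); phase: φ = -89.5°.

|H| = 0.008162 (-41.8 dB), φ = -89.5°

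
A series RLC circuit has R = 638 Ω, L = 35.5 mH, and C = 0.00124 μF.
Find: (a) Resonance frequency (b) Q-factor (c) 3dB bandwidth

Step 1 — Resonance condition Im(Z)=0 gives ω₀ = 1/√(LC).
Step 2 — ω₀ = 1/√(0.0355·1.24e-09) = 1.507e+05 rad/s.
Step 3 — f₀ = ω₀/(2π) = 2.399e+04 Hz.
Step 4 — Series Q: Q = ω₀L/R = 1.507e+05·0.0355/638 = 8.387.
Step 5 — 3dB bandwidth: Δω = ω₀/Q = 1.797e+04 rad/s; BW = Δω/(2π) = 2860 Hz.

(a) f₀ = 2.399e+04 Hz  (b) Q = 8.387  (c) BW = 2860 Hz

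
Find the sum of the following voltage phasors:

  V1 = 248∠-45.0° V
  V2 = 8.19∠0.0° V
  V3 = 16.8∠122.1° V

Step 1 — Convert each phasor to rectangular form:
  V1 = 248·(cos(-45.0°) + j·sin(-45.0°)) = 175.4 - j175.4 V
  V2 = 8.19·(cos(0.0°) + j·sin(0.0°)) = 8.19 V
  V3 = 16.8·(cos(122.1°) + j·sin(122.1°)) = -8.927 + j14.23 V
Step 2 — Sum components: V_total = 174.6 - j161.1 V.
Step 3 — Convert to polar: |V_total| = 237.6 V, ∠V_total = -42.7°.

V_total = 237.6∠-42.7° V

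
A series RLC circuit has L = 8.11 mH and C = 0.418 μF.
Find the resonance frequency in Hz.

Step 1 — Resonance condition Im(Z)=0 gives ω₀ = 1/√(LC).
Step 2 — ω₀ = 1/√(0.00811·4.18e-07) = 1.718e+04 rad/s.
Step 3 — f₀ = ω₀/(2π) = 2734 Hz.

f₀ = 2734 Hz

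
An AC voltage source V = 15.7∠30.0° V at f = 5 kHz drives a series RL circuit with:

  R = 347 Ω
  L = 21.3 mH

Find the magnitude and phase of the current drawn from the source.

Step 1 — Angular frequency: ω = 2π·f = 2π·5000 = 3.142e+04 rad/s.
Step 2 — Component impedances:
  R: Z = R = 347 Ω
  L: Z = jωL = j·3.142e+04·0.0213 = 0 + j669.2 Ω
Step 3 — Series combination: Z_total = R + L = 347 + j669.2 Ω = 753.8∠62.6° Ω.
Step 4 — Source phasor: V = 15.7∠30.0° V = 13.6 + j7.85 V.
Step 5 — Ohm's law: I = V / Z_total = (13.6 + j7.85) / (347 + j669.2) = 0.01755 - j0.01122 A.
Step 6 — Convert to polar: |I| = 0.02083 A, ∠I = -32.6°.

I = 0.02083∠-32.6° A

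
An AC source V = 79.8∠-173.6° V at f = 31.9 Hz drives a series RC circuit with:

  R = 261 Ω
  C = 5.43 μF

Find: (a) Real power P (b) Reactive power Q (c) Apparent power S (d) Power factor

Step 1 — Angular frequency: ω = 2π·f = 2π·31.9 = 200.4 rad/s.
Step 2 — Component impedances:
  R: Z = R = 261 Ω
  C: Z = 1/(jωC) = -j/(ω·C) = 0 - j918.8 Ω
Step 3 — Series combination: Z_total = R + C = 261 - j918.8 Ω = 955.2∠-74.1° Ω.
Step 4 — Source phasor: V = 79.8∠-173.6° V = -79.3 - j8.895 V.
Step 5 — Current: I = V / Z = -0.01373 - j0.08241 A = 0.08355∠-99.5° A.
Step 6 — Complex power: S = V·I* = 1.822 - j6.413 VA.
Step 7 — Real power: P = Re(S) = 1.822 W.
Step 8 — Reactive power: Q = Im(S) = -6.413 VAR.
Step 9 — Apparent power: |S| = 6.667 VA.
Step 10 — Power factor: PF = P/|S| = 0.2733 (leading).

(a) P = 1.822 W  (b) Q = -6.413 VAR  (c) S = 6.667 VA  (d) PF = 0.2733 (leading)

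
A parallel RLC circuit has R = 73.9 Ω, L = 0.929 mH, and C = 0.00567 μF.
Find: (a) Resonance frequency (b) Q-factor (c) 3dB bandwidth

Step 1 — Resonance: ω₀ = 1/√(LC) = 1/√(0.000929·5.67e-09) = 4.357e+05 rad/s.
Step 2 — f₀ = ω₀/(2π) = 6.935e+04 Hz.
Step 3 — Parallel Q: Q = R/(ω₀L) = 73.9/(4.357e+05·0.000929) = 0.1826.
Step 4 — Bandwidth: Δω = ω₀/Q = 2.387e+06 rad/s; BW = Δω/(2π) = 3.798e+05 Hz.

(a) f₀ = 6.935e+04 Hz  (b) Q = 0.1826  (c) BW = 3.798e+05 Hz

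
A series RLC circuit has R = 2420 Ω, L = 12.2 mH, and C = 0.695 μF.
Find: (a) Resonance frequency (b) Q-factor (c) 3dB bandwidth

Step 1 — Resonance: ω₀ = 1/√(LC) = 1/√(0.0122·6.95e-07) = 1.086e+04 rad/s.
Step 2 — f₀ = ω₀/(2π) = 1728 Hz.
Step 3 — Series Q: Q = ω₀L/R = 1.086e+04·0.0122/2420 = 0.05475.
Step 4 — Bandwidth: Δω = ω₀/Q = 1.984e+05 rad/s; BW = Δω/(2π) = 3.157e+04 Hz.

(a) f₀ = 1728 Hz  (b) Q = 0.05475  (c) BW = 3.157e+04 Hz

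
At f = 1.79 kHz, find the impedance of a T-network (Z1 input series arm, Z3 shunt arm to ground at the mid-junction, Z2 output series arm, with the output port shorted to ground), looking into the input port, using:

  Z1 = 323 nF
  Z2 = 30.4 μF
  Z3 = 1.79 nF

Step 1 — Angular frequency: ω = 2π·f = 2π·1790 = 1.125e+04 rad/s.
Step 2 — Component impedances:
  Z1: Z = 1/(jωC) = -j/(ω·C) = 0 - j275.3 Ω
  Z2: Z = 1/(jωC) = -j/(ω·C) = 0 - j2.925 Ω
  Z3: Z = 1/(jωC) = -j/(ω·C) = 0 - j4.967e+04 Ω
Step 3 — With the output port shorted to ground, the output series arm Z2 runs from the junction to ground; the shunt arm Z3 also runs from the junction to ground. They appear in parallel: Z3 || Z2 = 0 - j2.925 Ω.
Step 4 — Series with input arm Z1: Z_in = Z1 + (Z3 || Z2) = 0 - j278.2 Ω = 278.2∠-90.0° Ω.

Z = 0 - j278.2 Ω = 278.2∠-90.0° Ω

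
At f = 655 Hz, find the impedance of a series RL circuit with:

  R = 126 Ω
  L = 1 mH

Step 1 — Angular frequency: ω = 2π·f = 2π·655 = 4115 rad/s.
Step 2 — Component impedances:
  R: Z = R = 126 Ω
  L: Z = jωL = j·4115·0.001 = 0 + j4.115 Ω
Step 3 — Series combination: Z_total = R + L = 126 + j4.115 Ω = 126.1∠1.9° Ω.

Z = 126 + j4.115 Ω = 126.1∠1.9° Ω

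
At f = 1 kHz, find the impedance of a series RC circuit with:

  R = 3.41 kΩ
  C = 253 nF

Step 1 — Angular frequency: ω = 2π·f = 2π·1000 = 6283 rad/s.
Step 2 — Component impedances:
  R: Z = R = 3410 Ω
  C: Z = 1/(jωC) = -j/(ω·C) = 0 - j629.1 Ω
Step 3 — Series combination: Z_total = R + C = 3410 - j629.1 Ω = 3468∠-10.5° Ω.

Z = 3410 - j629.1 Ω = 3468∠-10.5° Ω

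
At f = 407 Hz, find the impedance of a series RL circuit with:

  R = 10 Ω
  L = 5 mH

Step 1 — Angular frequency: ω = 2π·f = 2π·407 = 2557 rad/s.
Step 2 — Component impedances:
  R: Z = R = 10 Ω
  L: Z = jωL = j·2557·0.005 = 0 + j12.79 Ω
Step 3 — Series combination: Z_total = R + L = 10 + j12.79 Ω = 16.23∠52.0° Ω.

Z = 10 + j12.79 Ω = 16.23∠52.0° Ω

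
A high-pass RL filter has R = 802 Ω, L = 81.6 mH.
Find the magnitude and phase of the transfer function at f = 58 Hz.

Step 1 — Angular frequency: ω = 2π·58 = 364.4 rad/s.
Step 2 — Transfer function: H(jω) = jωL/(R + jωL).
Step 3 — Numerator jωL = j·29.74; denominator R + jωL = 802 + j29.74.
Step 4 — H = 0.001373 + j0.03703.
Step 5 — Magnitude: |H| = 0.03705 (-28.6 dB); phase: φ = 87.9°.

|H| = 0.03705 (-28.6 dB), φ = 87.9°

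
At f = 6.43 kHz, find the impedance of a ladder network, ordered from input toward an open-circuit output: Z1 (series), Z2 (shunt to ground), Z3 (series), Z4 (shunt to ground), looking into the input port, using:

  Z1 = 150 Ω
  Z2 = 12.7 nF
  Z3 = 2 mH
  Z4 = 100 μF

Step 1 — Angular frequency: ω = 2π·f = 2π·6430 = 4.04e+04 rad/s.
Step 2 — Component impedances:
  Z1: Z = R = 150 Ω
  Z2: Z = 1/(jωC) = -j/(ω·C) = 0 - j1949 Ω
  Z3: Z = jωL = j·4.04e+04·0.002 = 0 + j80.8 Ω
  Z4: Z = 1/(jωC) = -j/(ω·C) = 0 - j0.2475 Ω
Step 3 — Ladder network (open output): work backward from the far end, alternating series and parallel combinations. Z_in = 150 + j84.03 Ω = 171.9∠29.3° Ω.

Z = 150 + j84.03 Ω = 171.9∠29.3° Ω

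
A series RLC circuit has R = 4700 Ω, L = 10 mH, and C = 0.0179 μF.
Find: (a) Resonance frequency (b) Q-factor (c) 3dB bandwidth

Step 1 — Resonance condition Im(Z)=0 gives ω₀ = 1/√(LC).
Step 2 — ω₀ = 1/√(0.01·1.79e-08) = 7.474e+04 rad/s.
Step 3 — f₀ = ω₀/(2π) = 1.19e+04 Hz.
Step 4 — Series Q: Q = ω₀L/R = 7.474e+04·0.01/4700 = 0.159.
Step 5 — 3dB bandwidth: Δω = ω₀/Q = 4.7e+05 rad/s; BW = Δω/(2π) = 7.48e+04 Hz.

(a) f₀ = 1.19e+04 Hz  (b) Q = 0.159  (c) BW = 7.48e+04 Hz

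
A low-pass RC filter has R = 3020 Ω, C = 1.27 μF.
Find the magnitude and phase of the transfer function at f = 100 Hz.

Step 1 — Angular frequency: ω = 2π·100 = 628.3 rad/s.
Step 2 — Transfer function: H(jω) = 1/(1 + jωRC).
Step 3 — Denominator: 1 + jωRC = 1 + j·628.3·3020·1.27e-06 = 1 + j2.41.
Step 4 — H = 0.1469 - j0.354.
Step 5 — Magnitude: |H| = 0.3833 (-8.3 dB); phase: φ = -67.5°.

|H| = 0.3833 (-8.3 dB), φ = -67.5°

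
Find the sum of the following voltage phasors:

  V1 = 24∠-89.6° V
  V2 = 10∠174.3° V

Step 1 — Convert each phasor to rectangular form:
  V1 = 24·(cos(-89.6°) + j·sin(-89.6°)) = 0.1676 - j24 V
  V2 = 10·(cos(174.3°) + j·sin(174.3°)) = -9.951 + j0.9932 V
Step 2 — Sum components: V_total = -9.783 - j23.01 V.
Step 3 — Convert to polar: |V_total| = 25 V, ∠V_total = -113.0°.

V_total = 25∠-113.0° V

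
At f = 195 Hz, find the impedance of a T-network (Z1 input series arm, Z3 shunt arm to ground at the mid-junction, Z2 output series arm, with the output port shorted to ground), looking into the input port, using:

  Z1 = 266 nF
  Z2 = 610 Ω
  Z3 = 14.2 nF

Step 1 — Angular frequency: ω = 2π·f = 2π·195 = 1225 rad/s.
Step 2 — Component impedances:
  Z1: Z = 1/(jωC) = -j/(ω·C) = 0 - j3068 Ω
  Z2: Z = R = 610 Ω
  Z3: Z = 1/(jωC) = -j/(ω·C) = 0 - j5.748e+04 Ω
Step 3 — With the output port shorted to ground, the output series arm Z2 runs from the junction to ground; the shunt arm Z3 also runs from the junction to ground. They appear in parallel: Z3 || Z2 = 609.9 - j6.473 Ω.
Step 4 — Series with input arm Z1: Z_in = Z1 + (Z3 || Z2) = 609.9 - j3075 Ω = 3135∠-78.8° Ω.

Z = 609.9 - j3075 Ω = 3135∠-78.8° Ω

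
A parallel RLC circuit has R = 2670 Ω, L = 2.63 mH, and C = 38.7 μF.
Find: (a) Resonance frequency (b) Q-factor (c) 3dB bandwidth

Step 1 — Resonance: ω₀ = 1/√(LC) = 1/√(0.00263·3.87e-05) = 3134 rad/s.
Step 2 — f₀ = ω₀/(2π) = 498.9 Hz.
Step 3 — Parallel Q: Q = R/(ω₀L) = 2670/(3134·0.00263) = 323.9.
Step 4 — Bandwidth: Δω = ω₀/Q = 9.678 rad/s; BW = Δω/(2π) = 1.54 Hz.

(a) f₀ = 498.9 Hz  (b) Q = 323.9  (c) BW = 1.54 Hz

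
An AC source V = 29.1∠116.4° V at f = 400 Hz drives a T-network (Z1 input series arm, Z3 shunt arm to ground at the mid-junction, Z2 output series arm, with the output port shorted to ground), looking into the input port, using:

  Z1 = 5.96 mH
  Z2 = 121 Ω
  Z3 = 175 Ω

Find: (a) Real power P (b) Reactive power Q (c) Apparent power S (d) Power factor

Step 1 — Angular frequency: ω = 2π·f = 2π·400 = 2513 rad/s.
Step 2 — Component impedances:
  Z1: Z = jωL = j·2513·0.00596 = 0 + j14.98 Ω
  Z2: Z = R = 121 Ω
  Z3: Z = R = 175 Ω
Step 3 — With the output port shorted to ground, the output series arm Z2 runs from the junction to ground; the shunt arm Z3 also runs from the junction to ground. They appear in parallel: Z3 || Z2 = 71.54 Ω.
Step 4 — Series with input arm Z1: Z_in = Z1 + (Z3 || Z2) = 71.54 + j14.98 Ω = 73.09∠11.8° Ω.
Step 5 — Source phasor: V = 29.1∠116.4° V = -12.94 + j26.07 V.
Step 6 — Current: I = V / Z = -0.1002 + j0.3853 A = 0.3981∠104.6° A.
Step 7 — Complex power: S = V·I* = 11.34 + j2.375 VA.
Step 8 — Real power: P = Re(S) = 11.34 W.
Step 9 — Reactive power: Q = Im(S) = 2.375 VAR.
Step 10 — Apparent power: |S| = 11.59 VA.
Step 11 — Power factor: PF = P/|S| = 0.9788 (lagging).

(a) P = 11.34 W  (b) Q = 2.375 VAR  (c) S = 11.59 VA  (d) PF = 0.9788 (lagging)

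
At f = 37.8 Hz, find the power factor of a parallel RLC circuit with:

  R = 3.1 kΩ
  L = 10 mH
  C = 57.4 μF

Step 1 — Angular frequency: ω = 2π·f = 2π·37.8 = 237.5 rad/s.
Step 2 — Component impedances:
  R: Z = R = 3100 Ω
  L: Z = jωL = j·237.5·0.01 = 0 + j2.375 Ω
  C: Z = 1/(jωC) = -j/(ω·C) = 0 - j73.35 Ω
Step 3 — Parallel combination: 1/Z_total = 1/R + 1/L + 1/C; Z_total = 0.001943 + j2.455 Ω = 2.455∠90.0° Ω.
Step 4 — Power factor: PF = cos(φ) = Re(Z)/|Z| = 0.0019434/2.4545 = 0.0007918.
Step 5 — Type: Im(Z) = 2.455 ⇒ lagging (phase φ = 90.0°).

PF = 0.0007918 (lagging, φ = 90.0°)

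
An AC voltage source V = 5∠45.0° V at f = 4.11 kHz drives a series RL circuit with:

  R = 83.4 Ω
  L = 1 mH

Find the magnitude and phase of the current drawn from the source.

Step 1 — Angular frequency: ω = 2π·f = 2π·4110 = 2.582e+04 rad/s.
Step 2 — Component impedances:
  R: Z = R = 83.4 Ω
  L: Z = jωL = j·2.582e+04·0.001 = 0 + j25.82 Ω
Step 3 — Series combination: Z_total = R + L = 83.4 + j25.82 Ω = 87.31∠17.2° Ω.
Step 4 — Source phasor: V = 5∠45.0° V = 3.536 + j3.536 V.
Step 5 — Ohm's law: I = V / Z_total = (3.536 + j3.536) / (83.4 + j25.82) = 0.05066 + j0.02671 A.
Step 6 — Convert to polar: |I| = 0.05727 A, ∠I = 27.8°.

I = 0.05727∠27.8° A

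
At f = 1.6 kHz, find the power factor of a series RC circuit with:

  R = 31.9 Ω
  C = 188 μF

Step 1 — Angular frequency: ω = 2π·f = 2π·1600 = 1.005e+04 rad/s.
Step 2 — Component impedances:
  R: Z = R = 31.9 Ω
  C: Z = 1/(jωC) = -j/(ω·C) = 0 - j0.5291 Ω
Step 3 — Series combination: Z_total = R + C = 31.9 - j0.5291 Ω = 31.9∠-1.0° Ω.
Step 4 — Power factor: PF = cos(φ) = Re(Z)/|Z| = 31.9/31.904 = 0.9999.
Step 5 — Type: Im(Z) = -0.5291 ⇒ leading (phase φ = -1.0°).

PF = 0.9999 (leading, φ = -1.0°)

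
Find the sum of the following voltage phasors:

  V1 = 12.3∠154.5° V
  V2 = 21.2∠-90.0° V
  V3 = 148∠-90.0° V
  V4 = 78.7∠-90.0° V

Step 1 — Convert each phasor to rectangular form:
  V1 = 12.3·(cos(154.5°) + j·sin(154.5°)) = -11.1 + j5.295 V
  V2 = 21.2·(cos(-90.0°) + j·sin(-90.0°)) = 0 - j21.2 V
  V3 = 148·(cos(-90.0°) + j·sin(-90.0°)) = 0 - j148 V
  V4 = 78.7·(cos(-90.0°) + j·sin(-90.0°)) = 0 - j78.7 V
Step 2 — Sum components: V_total = -11.1 - j242.6 V.
Step 3 — Convert to polar: |V_total| = 242.9 V, ∠V_total = -92.6°.

V_total = 242.9∠-92.6° V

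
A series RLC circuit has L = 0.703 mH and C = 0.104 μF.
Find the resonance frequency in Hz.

Step 1 — Resonance condition Im(Z)=0 gives ω₀ = 1/√(LC).
Step 2 — ω₀ = 1/√(0.000703·1.04e-07) = 1.17e+05 rad/s.
Step 3 — f₀ = ω₀/(2π) = 1.861e+04 Hz.

f₀ = 1.861e+04 Hz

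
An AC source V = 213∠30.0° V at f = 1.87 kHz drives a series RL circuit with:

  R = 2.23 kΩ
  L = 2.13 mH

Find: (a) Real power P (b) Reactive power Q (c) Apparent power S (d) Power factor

Step 1 — Angular frequency: ω = 2π·f = 2π·1870 = 1.175e+04 rad/s.
Step 2 — Component impedances:
  R: Z = R = 2230 Ω
  L: Z = jωL = j·1.175e+04·0.00213 = 0 + j25.03 Ω
Step 3 — Series combination: Z_total = R + L = 2230 + j25.03 Ω = 2230∠0.6° Ω.
Step 4 — Source phasor: V = 213∠30.0° V = 184.5 + j106.5 V.
Step 5 — Current: I = V / Z = 0.08324 + j0.04682 A = 0.09551∠29.4° A.
Step 6 — Complex power: S = V·I* = 20.34 + j0.2283 VA.
Step 7 — Real power: P = Re(S) = 20.34 W.
Step 8 — Reactive power: Q = Im(S) = 0.2283 VAR.
Step 9 — Apparent power: |S| = 20.34 VA.
Step 10 — Power factor: PF = P/|S| = 0.9999 (lagging).

(a) P = 20.34 W  (b) Q = 0.2283 VAR  (c) S = 20.34 VA  (d) PF = 0.9999 (lagging)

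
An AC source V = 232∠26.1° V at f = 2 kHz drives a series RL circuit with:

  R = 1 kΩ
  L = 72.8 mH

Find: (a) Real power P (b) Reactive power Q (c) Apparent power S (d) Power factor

Step 1 — Angular frequency: ω = 2π·f = 2π·2000 = 1.257e+04 rad/s.
Step 2 — Component impedances:
  R: Z = R = 1000 Ω
  L: Z = jωL = j·1.257e+04·0.0728 = 0 + j914.8 Ω
Step 3 — Series combination: Z_total = R + L = 1000 + j914.8 Ω = 1355∠42.5° Ω.
Step 4 — Source phasor: V = 232∠26.1° V = 208.3 + j102.1 V.
Step 5 — Current: I = V / Z = 0.1643 - j0.0482 A = 0.1712∠-16.4° A.
Step 6 — Complex power: S = V·I* = 29.3 + j26.81 VA.
Step 7 — Real power: P = Re(S) = 29.3 W.
Step 8 — Reactive power: Q = Im(S) = 26.81 VAR.
Step 9 — Apparent power: |S| = 39.71 VA.
Step 10 — Power factor: PF = P/|S| = 0.7378 (lagging).

(a) P = 29.3 W  (b) Q = 26.81 VAR  (c) S = 39.71 VA  (d) PF = 0.7378 (lagging)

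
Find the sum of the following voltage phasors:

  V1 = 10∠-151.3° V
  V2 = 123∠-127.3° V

Step 1 — Convert each phasor to rectangular form:
  V1 = 10·(cos(-151.3°) + j·sin(-151.3°)) = -8.771 - j4.802 V
  V2 = 123·(cos(-127.3°) + j·sin(-127.3°)) = -74.54 - j97.84 V
Step 2 — Sum components: V_total = -83.31 - j102.6 V.
Step 3 — Convert to polar: |V_total| = 132.2 V, ∠V_total = -129.1°.

V_total = 132.2∠-129.1° V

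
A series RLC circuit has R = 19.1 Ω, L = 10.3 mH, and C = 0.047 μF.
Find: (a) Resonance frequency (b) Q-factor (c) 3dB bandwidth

Step 1 — Resonance: ω₀ = 1/√(LC) = 1/√(0.0103·4.7e-08) = 4.545e+04 rad/s.
Step 2 — f₀ = ω₀/(2π) = 7234 Hz.
Step 3 — Series Q: Q = ω₀L/R = 4.545e+04·0.0103/19.1 = 24.51.
Step 4 — Bandwidth: Δω = ω₀/Q = 1854 rad/s; BW = Δω/(2π) = 295.1 Hz.

(a) f₀ = 7234 Hz  (b) Q = 24.51  (c) BW = 295.1 Hz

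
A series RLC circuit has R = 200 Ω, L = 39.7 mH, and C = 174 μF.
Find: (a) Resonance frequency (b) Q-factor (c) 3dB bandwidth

Step 1 — Resonance: ω₀ = 1/√(LC) = 1/√(0.0397·0.000174) = 380.5 rad/s.
Step 2 — f₀ = ω₀/(2π) = 60.56 Hz.
Step 3 — Series Q: Q = ω₀L/R = 380.5·0.0397/200 = 0.07552.
Step 4 — Bandwidth: Δω = ω₀/Q = 5038 rad/s; BW = Δω/(2π) = 801.8 Hz.

(a) f₀ = 60.56 Hz  (b) Q = 0.07552  (c) BW = 801.8 Hz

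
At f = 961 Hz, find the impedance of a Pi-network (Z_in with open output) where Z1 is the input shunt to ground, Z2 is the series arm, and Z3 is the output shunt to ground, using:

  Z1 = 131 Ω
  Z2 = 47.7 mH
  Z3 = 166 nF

Step 1 — Angular frequency: ω = 2π·f = 2π·961 = 6038 rad/s.
Step 2 — Component impedances:
  Z1: Z = R = 131 Ω
  Z2: Z = jωL = j·6038·0.0477 = 0 + j288 Ω
  Z3: Z = 1/(jωC) = -j/(ω·C) = 0 - j997.7 Ω
Step 3 — With open output, the series arm Z2 and the output shunt Z3 appear in series to ground: Z2 + Z3 = 0 - j709.7 Ω.
Step 4 — Parallel with input shunt Z1: Z_in = Z1 || (Z2 + Z3) = 126.7 - j23.39 Ω = 128.8∠-10.5° Ω.

Z = 126.7 - j23.39 Ω = 128.8∠-10.5° Ω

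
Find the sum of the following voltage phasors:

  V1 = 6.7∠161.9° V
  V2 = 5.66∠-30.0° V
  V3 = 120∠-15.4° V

Step 1 — Convert each phasor to rectangular form:
  V1 = 6.7·(cos(161.9°) + j·sin(161.9°)) = -6.368 + j2.082 V
  V2 = 5.66·(cos(-30.0°) + j·sin(-30.0°)) = 4.902 - j2.83 V
  V3 = 120·(cos(-15.4°) + j·sin(-15.4°)) = 115.7 - j31.87 V
Step 2 — Sum components: V_total = 114.2 - j32.62 V.
Step 3 — Convert to polar: |V_total| = 118.8 V, ∠V_total = -15.9°.

V_total = 118.8∠-15.9° V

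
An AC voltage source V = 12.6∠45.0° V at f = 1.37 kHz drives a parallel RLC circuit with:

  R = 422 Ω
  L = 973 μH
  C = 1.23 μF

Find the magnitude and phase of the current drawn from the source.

Step 1 — Angular frequency: ω = 2π·f = 2π·1370 = 8608 rad/s.
Step 2 — Component impedances:
  R: Z = R = 422 Ω
  L: Z = jωL = j·8608·0.000973 = 0 + j8.376 Ω
  C: Z = 1/(jωC) = -j/(ω·C) = 0 - j94.45 Ω
Step 3 — Parallel combination: 1/Z_total = 1/R + 1/L + 1/C; Z_total = 0.2001 + j9.186 Ω = 9.188∠88.8° Ω.
Step 4 — Source phasor: V = 12.6∠45.0° V = 8.91 + j8.91 V.
Step 5 — Ohm's law: I = V / Z_total = (8.91 + j8.91) / (0.2001 + j9.186) = 0.9905 - j0.9483 A.
Step 6 — Convert to polar: |I| = 1.371 A, ∠I = -43.8°.

I = 1.371∠-43.8° A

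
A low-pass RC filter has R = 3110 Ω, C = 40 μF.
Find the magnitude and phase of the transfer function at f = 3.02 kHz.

Step 1 — Angular frequency: ω = 2π·3020 = 1.898e+04 rad/s.
Step 2 — Transfer function: H(jω) = 1/(1 + jωRC).
Step 3 — Denominator: 1 + jωRC = 1 + j·1.898e+04·3110·4e-05 = 1 + j2361.
Step 4 — H = 1.795e-07 - j0.0004236.
Step 5 — Magnitude: |H| = 0.0004236 (-67.5 dB); phase: φ = -90.0°.

|H| = 0.0004236 (-67.5 dB), φ = -90.0°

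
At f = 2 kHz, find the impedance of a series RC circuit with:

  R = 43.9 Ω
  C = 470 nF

Step 1 — Angular frequency: ω = 2π·f = 2π·2000 = 1.257e+04 rad/s.
Step 2 — Component impedances:
  R: Z = R = 43.9 Ω
  C: Z = 1/(jωC) = -j/(ω·C) = 0 - j169.3 Ω
Step 3 — Series combination: Z_total = R + C = 43.9 - j169.3 Ω = 174.9∠-75.5° Ω.

Z = 43.9 - j169.3 Ω = 174.9∠-75.5° Ω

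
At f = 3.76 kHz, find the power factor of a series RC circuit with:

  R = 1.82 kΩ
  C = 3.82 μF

Step 1 — Angular frequency: ω = 2π·f = 2π·3760 = 2.362e+04 rad/s.
Step 2 — Component impedances:
  R: Z = R = 1820 Ω
  C: Z = 1/(jωC) = -j/(ω·C) = 0 - j11.08 Ω
Step 3 — Series combination: Z_total = R + C = 1820 - j11.08 Ω = 1820∠-0.3° Ω.
Step 4 — Power factor: PF = cos(φ) = Re(Z)/|Z| = 1820/1820 = 1.
Step 5 — Type: Im(Z) = -11.08 ⇒ leading (phase φ = -0.3°).

PF = 1 (leading, φ = -0.3°)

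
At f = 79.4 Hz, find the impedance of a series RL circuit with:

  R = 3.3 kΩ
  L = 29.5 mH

Step 1 — Angular frequency: ω = 2π·f = 2π·79.4 = 498.9 rad/s.
Step 2 — Component impedances:
  R: Z = R = 3300 Ω
  L: Z = jωL = j·498.9·0.0295 = 0 + j14.72 Ω
Step 3 — Series combination: Z_total = R + L = 3300 + j14.72 Ω = 3300∠0.3° Ω.

Z = 3300 + j14.72 Ω = 3300∠0.3° Ω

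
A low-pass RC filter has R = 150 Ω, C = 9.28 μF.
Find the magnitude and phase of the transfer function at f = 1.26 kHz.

Step 1 — Angular frequency: ω = 2π·1260 = 7917 rad/s.
Step 2 — Transfer function: H(jω) = 1/(1 + jωRC).
Step 3 — Denominator: 1 + jωRC = 1 + j·7917·150·9.28e-06 = 1 + j11.02.
Step 4 — H = 0.008167 - j0.09.
Step 5 — Magnitude: |H| = 0.09037 (-20.9 dB); phase: φ = -84.8°.

|H| = 0.09037 (-20.9 dB), φ = -84.8°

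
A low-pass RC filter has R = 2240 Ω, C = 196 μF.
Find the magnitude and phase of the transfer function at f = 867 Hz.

Step 1 — Angular frequency: ω = 2π·867 = 5448 rad/s.
Step 2 — Transfer function: H(jω) = 1/(1 + jωRC).
Step 3 — Denominator: 1 + jωRC = 1 + j·5448·2240·0.000196 = 1 + j2392.
Step 4 — H = 1.748e-07 - j0.0004181.
Step 5 — Magnitude: |H| = 0.0004181 (-67.6 dB); phase: φ = -90.0°.

|H| = 0.0004181 (-67.6 dB), φ = -90.0°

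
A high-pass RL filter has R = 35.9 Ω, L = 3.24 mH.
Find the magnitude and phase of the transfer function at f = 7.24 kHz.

Step 1 — Angular frequency: ω = 2π·7240 = 4.549e+04 rad/s.
Step 2 — Transfer function: H(jω) = jωL/(R + jωL).
Step 3 — Numerator jωL = j·147.4; denominator R + jωL = 35.9 + j147.4.
Step 4 — H = 0.944 + j0.2299.
Step 5 — Magnitude: |H| = 0.9716 (-0.3 dB); phase: φ = 13.7°.

|H| = 0.9716 (-0.3 dB), φ = 13.7°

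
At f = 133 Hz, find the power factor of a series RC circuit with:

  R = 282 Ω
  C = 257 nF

Step 1 — Angular frequency: ω = 2π·f = 2π·133 = 835.7 rad/s.
Step 2 — Component impedances:
  R: Z = R = 282 Ω
  C: Z = 1/(jωC) = -j/(ω·C) = 0 - j4656 Ω
Step 3 — Series combination: Z_total = R + C = 282 - j4656 Ω = 4665∠-86.5° Ω.
Step 4 — Power factor: PF = cos(φ) = Re(Z)/|Z| = 282/4665 = 0.06045.
Step 5 — Type: Im(Z) = -4656 ⇒ leading (phase φ = -86.5°).

PF = 0.06045 (leading, φ = -86.5°)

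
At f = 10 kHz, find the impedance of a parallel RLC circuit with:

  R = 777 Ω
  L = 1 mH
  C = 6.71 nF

Step 1 — Angular frequency: ω = 2π·f = 2π·1e+04 = 6.283e+04 rad/s.
Step 2 — Component impedances:
  R: Z = R = 777 Ω
  L: Z = jωL = j·6.283e+04·0.001 = 0 + j62.83 Ω
  C: Z = 1/(jωC) = -j/(ω·C) = 0 - j2372 Ω
Step 3 — Parallel combination: 1/Z_total = 1/R + 1/L + 1/C; Z_total = 5.324 + j64.1 Ω = 64.32∠85.3° Ω.

Z = 5.324 + j64.1 Ω = 64.32∠85.3° Ω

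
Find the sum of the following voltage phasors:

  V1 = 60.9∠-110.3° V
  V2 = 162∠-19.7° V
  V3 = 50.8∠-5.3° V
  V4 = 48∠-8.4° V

Step 1 — Convert each phasor to rectangular form:
  V1 = 60.9·(cos(-110.3°) + j·sin(-110.3°)) = -21.13 - j57.12 V
  V2 = 162·(cos(-19.7°) + j·sin(-19.7°)) = 152.5 - j54.61 V
  V3 = 50.8·(cos(-5.3°) + j·sin(-5.3°)) = 50.58 - j4.692 V
  V4 = 48·(cos(-8.4°) + j·sin(-8.4°)) = 47.49 - j7.012 V
Step 2 — Sum components: V_total = 229.5 - j123.4 V.
Step 3 — Convert to polar: |V_total| = 260.5 V, ∠V_total = -28.3°.

V_total = 260.5∠-28.3° V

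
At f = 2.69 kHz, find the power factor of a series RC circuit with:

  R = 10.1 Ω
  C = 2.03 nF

Step 1 — Angular frequency: ω = 2π·f = 2π·2690 = 1.69e+04 rad/s.
Step 2 — Component impedances:
  R: Z = R = 10.1 Ω
  C: Z = 1/(jωC) = -j/(ω·C) = 0 - j2.915e+04 Ω
Step 3 — Series combination: Z_total = R + C = 10.1 - j2.915e+04 Ω = 2.915e+04∠-90.0° Ω.
Step 4 — Power factor: PF = cos(φ) = Re(Z)/|Z| = 10.1/2.915e+04 = 0.0003465.
Step 5 — Type: Im(Z) = -2.915e+04 ⇒ leading (phase φ = -90.0°).

PF = 0.0003465 (leading, φ = -90.0°)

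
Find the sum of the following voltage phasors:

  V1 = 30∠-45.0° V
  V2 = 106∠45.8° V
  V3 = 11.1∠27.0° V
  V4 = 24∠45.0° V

Step 1 — Convert each phasor to rectangular form:
  V1 = 30·(cos(-45.0°) + j·sin(-45.0°)) = 21.21 - j21.21 V
  V2 = 106·(cos(45.8°) + j·sin(45.8°)) = 73.9 + j75.99 V
  V3 = 11.1·(cos(27.0°) + j·sin(27.0°)) = 9.89 + j5.039 V
  V4 = 24·(cos(45.0°) + j·sin(45.0°)) = 16.97 + j16.97 V
Step 2 — Sum components: V_total = 122 + j76.79 V.
Step 3 — Convert to polar: |V_total| = 144.1 V, ∠V_total = 32.2°.

V_total = 144.1∠32.2° V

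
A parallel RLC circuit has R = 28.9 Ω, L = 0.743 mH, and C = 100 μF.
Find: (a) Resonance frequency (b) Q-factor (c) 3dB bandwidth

Step 1 — Resonance: ω₀ = 1/√(LC) = 1/√(0.000743·0.0001) = 3669 rad/s.
Step 2 — f₀ = ω₀/(2π) = 583.9 Hz.
Step 3 — Parallel Q: Q = R/(ω₀L) = 28.9/(3669·0.000743) = 10.6.
Step 4 — Bandwidth: Δω = ω₀/Q = 346 rad/s; BW = Δω/(2π) = 55.07 Hz.

(a) f₀ = 583.9 Hz  (b) Q = 10.6  (c) BW = 55.07 Hz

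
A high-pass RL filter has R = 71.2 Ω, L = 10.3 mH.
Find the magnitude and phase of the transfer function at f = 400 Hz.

Step 1 — Angular frequency: ω = 2π·400 = 2513 rad/s.
Step 2 — Transfer function: H(jω) = jωL/(R + jωL).
Step 3 — Numerator jωL = j·25.89; denominator R + jωL = 71.2 + j25.89.
Step 4 — H = 0.1168 + j0.3211.
Step 5 — Magnitude: |H| = 0.3417 (-9.3 dB); phase: φ = 70.0°.

|H| = 0.3417 (-9.3 dB), φ = 70.0°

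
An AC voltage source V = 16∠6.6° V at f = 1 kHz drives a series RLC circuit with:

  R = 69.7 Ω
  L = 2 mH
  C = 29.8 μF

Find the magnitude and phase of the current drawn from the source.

Step 1 — Angular frequency: ω = 2π·f = 2π·1000 = 6283 rad/s.
Step 2 — Component impedances:
  R: Z = R = 69.7 Ω
  L: Z = jωL = j·6283·0.002 = 0 + j12.57 Ω
  C: Z = 1/(jωC) = -j/(ω·C) = 0 - j5.341 Ω
Step 3 — Series combination: Z_total = R + L + C = 69.7 + j7.226 Ω = 70.07∠5.9° Ω.
Step 4 — Source phasor: V = 16∠6.6° V = 15.89 + j1.839 V.
Step 5 — Ohm's law: I = V / Z_total = (15.89 + j1.839) / (69.7 + j7.226) = 0.2283 + j0.002716 A.
Step 6 — Convert to polar: |I| = 0.2283 A, ∠I = 0.7°.

I = 0.2283∠0.7° A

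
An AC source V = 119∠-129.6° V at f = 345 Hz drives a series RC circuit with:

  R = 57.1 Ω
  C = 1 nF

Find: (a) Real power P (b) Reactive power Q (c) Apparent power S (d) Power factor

Step 1 — Angular frequency: ω = 2π·f = 2π·345 = 2168 rad/s.
Step 2 — Component impedances:
  R: Z = R = 57.1 Ω
  C: Z = 1/(jωC) = -j/(ω·C) = 0 - j4.613e+05 Ω
Step 3 — Series combination: Z_total = R + C = 57.1 - j4.613e+05 Ω = 4.613e+05∠-90.0° Ω.
Step 4 — Source phasor: V = 119∠-129.6° V = -75.85 - j91.69 V.
Step 5 — Current: I = V / Z = 0.0001987 - j0.0001645 A = 0.000258∠-39.6° A.
Step 6 — Complex power: S = V·I* = 3.8e-06 - j0.0307 VA.
Step 7 — Real power: P = Re(S) = 3.8e-06 W.
Step 8 — Reactive power: Q = Im(S) = -0.0307 VAR.
Step 9 — Apparent power: |S| = 0.0307 VA.
Step 10 — Power factor: PF = P/|S| = 0.0001238 (leading).

(a) P = 3.8e-06 W  (b) Q = -0.0307 VAR  (c) S = 0.0307 VA  (d) PF = 0.0001238 (leading)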